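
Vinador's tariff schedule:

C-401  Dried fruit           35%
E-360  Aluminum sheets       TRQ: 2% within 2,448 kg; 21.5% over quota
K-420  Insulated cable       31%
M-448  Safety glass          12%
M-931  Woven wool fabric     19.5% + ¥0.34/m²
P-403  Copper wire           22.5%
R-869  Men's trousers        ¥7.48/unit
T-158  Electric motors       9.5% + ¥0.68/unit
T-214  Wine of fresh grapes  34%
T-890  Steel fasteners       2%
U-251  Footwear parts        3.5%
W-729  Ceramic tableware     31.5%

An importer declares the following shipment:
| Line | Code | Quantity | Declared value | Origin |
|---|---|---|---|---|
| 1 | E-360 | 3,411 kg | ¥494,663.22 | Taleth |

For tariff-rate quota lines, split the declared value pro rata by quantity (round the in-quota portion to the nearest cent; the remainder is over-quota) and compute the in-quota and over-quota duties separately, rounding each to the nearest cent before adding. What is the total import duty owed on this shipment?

¥37,125.85

Line 1 (E-360, Taleth, 3,411 kg, ¥494,663.22):
Code E-360 is under a tariff-rate quota (threshold 2,448 kg). In-quota: 2,448 kg at 2%; over-quota: 963 kg at 21.5%.
Pro-rata value split: in-quota = ¥494,663.22 × 2,448/3,411 = ¥355,008.96; over-quota = ¥494,663.22 − ¥355,008.96 = ¥139,654.26.
In-quota duty = ¥355,008.96 × 2% = ¥7,100.18. Over-quota duty = ¥139,654.26 × 21.5% = ¥30,025.67.
Line duty = ¥7,100.18 + ¥30,025.67 = ¥37,125.85.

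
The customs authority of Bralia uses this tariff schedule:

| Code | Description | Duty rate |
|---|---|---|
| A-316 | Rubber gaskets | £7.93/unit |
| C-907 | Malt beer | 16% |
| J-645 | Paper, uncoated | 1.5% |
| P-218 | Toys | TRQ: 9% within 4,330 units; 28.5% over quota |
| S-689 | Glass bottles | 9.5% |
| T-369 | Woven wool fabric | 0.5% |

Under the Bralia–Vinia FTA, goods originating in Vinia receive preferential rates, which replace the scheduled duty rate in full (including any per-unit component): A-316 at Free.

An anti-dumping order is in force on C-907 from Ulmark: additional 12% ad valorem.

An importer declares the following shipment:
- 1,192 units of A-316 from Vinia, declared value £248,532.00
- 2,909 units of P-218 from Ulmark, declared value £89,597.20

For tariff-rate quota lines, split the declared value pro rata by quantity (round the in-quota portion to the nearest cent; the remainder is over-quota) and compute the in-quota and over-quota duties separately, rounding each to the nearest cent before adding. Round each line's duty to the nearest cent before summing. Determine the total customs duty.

£8,063.75

Line 1 (A-316, Vinia, 1,192 units, £248,532.00):
Base rate for A-316 is £7.93/unit.
Origin Vinia qualifies under the Bralia–Vinia agreement and A-316 is covered: preferential rate Free applies instead.
Duty = £248,532.00 × 0% = £0.00.
Line 2 (P-218, Ulmark, 2,909 units, £89,597.20):
Code P-218 is under a tariff-rate quota (threshold 4,330 units). Quantity 2,909 units is within the quota, so the in-quota rate 9% applies to the full value.
Duty = £89,597.20 × 9% = £8,063.75.
Total = £0.00 + £8,063.75 = £8,063.75.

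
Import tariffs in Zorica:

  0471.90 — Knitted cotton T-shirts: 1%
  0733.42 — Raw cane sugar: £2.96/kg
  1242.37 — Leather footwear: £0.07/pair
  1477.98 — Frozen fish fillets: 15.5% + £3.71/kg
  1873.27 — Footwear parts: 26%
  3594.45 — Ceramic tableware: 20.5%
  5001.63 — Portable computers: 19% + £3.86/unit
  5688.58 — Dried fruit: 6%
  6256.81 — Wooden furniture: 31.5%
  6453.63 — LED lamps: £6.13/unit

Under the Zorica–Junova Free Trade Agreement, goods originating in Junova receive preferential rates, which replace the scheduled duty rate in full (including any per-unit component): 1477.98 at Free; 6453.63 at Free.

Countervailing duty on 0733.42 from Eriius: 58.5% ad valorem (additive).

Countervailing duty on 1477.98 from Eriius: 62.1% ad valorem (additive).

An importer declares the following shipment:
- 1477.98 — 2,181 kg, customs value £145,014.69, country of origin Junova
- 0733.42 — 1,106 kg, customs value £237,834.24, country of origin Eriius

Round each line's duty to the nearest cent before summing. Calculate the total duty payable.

Line 1 (1477.98, Junova, 2,181 kg, £145,014.69):
Base rate for 1477.98 is 15.5% + £3.71/kg.
Origin Junova qualifies under the Zorica–Junova agreement and 1477.98 is covered: preferential rate Free applies instead.
The additional-duty order on 1477.98 targets Eriius, not Junova; it does not apply.
Duty = £145,014.69 × 0% = £0.00.
Line 2 (0733.42, Eriius, 1,106 kg, £237,834.24):
Base rate for 0733.42 is £2.96/kg.
Additional duty on 0733.42 from Eriius: +58.5% ad valorem. Applied ad valorem rate = 58.5%.
Duty = £237,834.24 × 58.5% + 1,106 × £2.96 = £142,406.79.
Total = £0.00 + £142,406.79 = £142,406.79.

£142,406.79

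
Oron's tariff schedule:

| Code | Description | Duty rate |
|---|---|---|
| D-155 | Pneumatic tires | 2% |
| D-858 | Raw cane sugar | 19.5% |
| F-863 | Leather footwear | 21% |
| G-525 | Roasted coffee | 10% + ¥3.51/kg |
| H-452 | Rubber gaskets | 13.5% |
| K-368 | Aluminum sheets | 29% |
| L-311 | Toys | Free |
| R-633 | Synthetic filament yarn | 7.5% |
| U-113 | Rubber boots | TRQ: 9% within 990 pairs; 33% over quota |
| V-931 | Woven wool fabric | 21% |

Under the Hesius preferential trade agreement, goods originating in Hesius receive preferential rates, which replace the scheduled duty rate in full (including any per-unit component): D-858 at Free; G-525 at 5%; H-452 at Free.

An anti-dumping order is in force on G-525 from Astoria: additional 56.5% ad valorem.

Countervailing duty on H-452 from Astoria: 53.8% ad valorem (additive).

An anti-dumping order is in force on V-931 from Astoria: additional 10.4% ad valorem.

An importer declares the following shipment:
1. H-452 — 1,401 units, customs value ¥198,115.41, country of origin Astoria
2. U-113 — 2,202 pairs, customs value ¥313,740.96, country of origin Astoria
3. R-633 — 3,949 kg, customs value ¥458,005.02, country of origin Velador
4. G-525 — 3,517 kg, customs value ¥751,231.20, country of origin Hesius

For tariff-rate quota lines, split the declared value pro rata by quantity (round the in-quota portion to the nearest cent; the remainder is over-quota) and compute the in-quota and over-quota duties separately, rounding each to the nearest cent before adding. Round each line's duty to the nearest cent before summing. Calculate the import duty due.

¥274,924.88

Line 1 (H-452, Astoria, 1,401 units, ¥198,115.41):
Base rate for H-452 is 13.5%.
H-452 has an FTA preferential rate, but origin Astoria is not Hesius; base rate stands.
Additional duty on H-452 from Astoria: +53.8%. Applied ad valorem rate: 13.5% + 53.8% = 67.3%.
Duty = ¥198,115.41 × 67.3% = ¥133,331.67.
Line 2 (U-113, Astoria, 2,202 pairs, ¥313,740.96):
Code U-113 is under a tariff-rate quota (threshold 990 pairs). In-quota: 990 pairs at 9%; over-quota: 1,212 pairs at 33%.
Pro-rata value split: in-quota = ¥313,740.96 × 990/2,202 = ¥141,055.20; over-quota = ¥313,740.96 − ¥141,055.20 = ¥172,685.76.
In-quota duty = ¥141,055.20 × 9% = ¥12,694.97. Over-quota duty = ¥172,685.76 × 33% = ¥56,986.30.
Line duty = ¥12,694.97 + ¥56,986.30 = ¥69,681.27.
Line 3 (R-633, Velador, 3,949 kg, ¥458,005.02):
Base rate for R-633 is 7.5%.
Duty = ¥458,005.02 × 7.5% = ¥34,350.38.
Line 4 (G-525, Hesius, 3,517 kg, ¥751,231.20):
Base rate for G-525 is 10% + ¥3.51/kg.
Origin Hesius qualifies under the Oron–Hesius agreement and G-525 is covered: preferential rate 5% applies instead.
The additional-duty order on G-525 targets Astoria, not Hesius; it does not apply.
Duty = ¥751,231.20 × 5% = ¥37,561.56.
Total = ¥133,331.67 + ¥69,681.27 + ¥34,350.38 + ¥37,561.56 = ¥274,924.88.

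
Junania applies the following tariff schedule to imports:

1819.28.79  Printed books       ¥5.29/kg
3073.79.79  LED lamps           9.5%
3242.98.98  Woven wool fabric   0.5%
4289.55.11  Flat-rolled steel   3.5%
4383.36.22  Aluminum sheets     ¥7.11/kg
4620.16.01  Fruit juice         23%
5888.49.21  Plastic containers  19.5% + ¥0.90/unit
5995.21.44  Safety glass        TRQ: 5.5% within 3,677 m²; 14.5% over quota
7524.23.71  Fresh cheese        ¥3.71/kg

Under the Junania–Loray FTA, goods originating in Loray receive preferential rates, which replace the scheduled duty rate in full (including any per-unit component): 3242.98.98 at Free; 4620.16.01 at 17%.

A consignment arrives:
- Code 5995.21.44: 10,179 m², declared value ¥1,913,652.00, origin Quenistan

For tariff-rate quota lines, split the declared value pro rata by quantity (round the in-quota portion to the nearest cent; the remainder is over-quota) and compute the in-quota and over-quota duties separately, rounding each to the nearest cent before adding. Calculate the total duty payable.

Line 1 (5995.21.44, Quenistan, 10,179 m², ¥1,913,652.00):
Code 5995.21.44 is under a tariff-rate quota (threshold 3,677 m²). In-quota: 3,677 m² at 5.5%; over-quota: 6,502 m² at 14.5%.
Pro-rata value split: in-quota = ¥1,913,652.00 × 3,677/10,179 = ¥691,276.00; over-quota = ¥1,913,652.00 − ¥691,276.00 = ¥1,222,376.00.
In-quota duty = ¥691,276.00 × 5.5% = ¥38,020.18. Over-quota duty = ¥1,222,376.00 × 14.5% = ¥177,244.52.
Line duty = ¥38,020.18 + ¥177,244.52 = ¥215,264.70.

¥215,264.70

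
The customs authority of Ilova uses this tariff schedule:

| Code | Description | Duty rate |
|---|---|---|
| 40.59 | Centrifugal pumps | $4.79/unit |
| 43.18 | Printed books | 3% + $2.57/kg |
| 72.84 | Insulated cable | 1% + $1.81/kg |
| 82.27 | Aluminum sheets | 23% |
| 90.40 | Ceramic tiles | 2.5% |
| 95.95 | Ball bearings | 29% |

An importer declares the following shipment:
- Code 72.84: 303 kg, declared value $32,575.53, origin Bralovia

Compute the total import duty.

Line 1 (72.84, Bralovia, 303 kg, $32,575.53):
Base rate for 72.84 is 1% + $1.81/kg.
Duty = $32,575.53 × 1% + 303 × $1.81 = $874.19.

$874.19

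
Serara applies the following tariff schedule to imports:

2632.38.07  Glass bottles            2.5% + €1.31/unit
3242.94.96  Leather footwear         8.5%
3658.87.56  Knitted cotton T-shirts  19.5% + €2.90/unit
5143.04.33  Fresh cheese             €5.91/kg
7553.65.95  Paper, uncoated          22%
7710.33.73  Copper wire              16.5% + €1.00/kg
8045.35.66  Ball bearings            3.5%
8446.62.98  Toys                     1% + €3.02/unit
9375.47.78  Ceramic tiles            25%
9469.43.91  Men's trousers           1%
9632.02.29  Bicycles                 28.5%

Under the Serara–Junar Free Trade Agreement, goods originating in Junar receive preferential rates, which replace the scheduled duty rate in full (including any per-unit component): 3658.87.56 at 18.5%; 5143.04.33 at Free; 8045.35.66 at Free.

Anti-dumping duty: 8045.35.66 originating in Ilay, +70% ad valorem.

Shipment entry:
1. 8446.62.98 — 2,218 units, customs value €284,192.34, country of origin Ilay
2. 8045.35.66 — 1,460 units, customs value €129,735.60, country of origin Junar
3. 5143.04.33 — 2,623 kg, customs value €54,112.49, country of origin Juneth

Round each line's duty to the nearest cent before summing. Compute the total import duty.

€25,042.21

Line 1 (8446.62.98, Ilay, 2,218 units, €284,192.34):
Base rate for 8446.62.98 is 1% + €3.02/unit.
Duty = €284,192.34 × 1% + 2,218 × €3.02 = €9,540.28.
Line 2 (8045.35.66, Junar, 1,460 units, €129,735.60):
Base rate for 8045.35.66 is 3.5%.
Origin Junar qualifies under the Serara–Junar agreement and 8045.35.66 is covered: preferential rate Free applies instead.
The additional-duty order on 8045.35.66 targets Ilay, not Junar; it does not apply.
Duty = €129,735.60 × 0% = €0.00.
Line 3 (5143.04.33, Juneth, 2,623 kg, €54,112.49):
Base rate for 5143.04.33 is €5.91/kg.
5143.04.33 has an FTA preferential rate, but origin Juneth is not Junar; base rate stands.
Duty = 2,623 × €5.91 = €15,501.93.
Total = €9,540.28 + €0.00 + €15,501.93 = €25,042.21.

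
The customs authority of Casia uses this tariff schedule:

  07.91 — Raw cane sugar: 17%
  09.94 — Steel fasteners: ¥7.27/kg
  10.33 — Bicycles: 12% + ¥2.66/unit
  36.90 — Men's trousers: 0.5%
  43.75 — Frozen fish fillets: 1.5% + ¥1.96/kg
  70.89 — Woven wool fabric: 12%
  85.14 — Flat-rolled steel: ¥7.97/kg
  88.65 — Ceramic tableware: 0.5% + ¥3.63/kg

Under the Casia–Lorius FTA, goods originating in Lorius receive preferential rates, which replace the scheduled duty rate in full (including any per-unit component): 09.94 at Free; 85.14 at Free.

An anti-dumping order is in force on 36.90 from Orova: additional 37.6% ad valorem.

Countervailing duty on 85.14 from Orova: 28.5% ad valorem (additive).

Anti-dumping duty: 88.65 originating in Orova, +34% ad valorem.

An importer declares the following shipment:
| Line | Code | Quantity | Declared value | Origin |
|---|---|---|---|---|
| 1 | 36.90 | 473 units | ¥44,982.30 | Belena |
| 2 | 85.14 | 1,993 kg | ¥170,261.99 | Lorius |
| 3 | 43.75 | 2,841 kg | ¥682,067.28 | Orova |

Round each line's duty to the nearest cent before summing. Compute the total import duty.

Line 1 (36.90, Belena, 473 units, ¥44,982.30):
Base rate for 36.90 is 0.5%.
The additional-duty order on 36.90 targets Orova, not Belena; it does not apply.
Duty = ¥44,982.30 × 0.5% = ¥224.91.
Line 2 (85.14, Lorius, 1,993 kg, ¥170,261.99):
Base rate for 85.14 is ¥7.97/kg.
Origin Lorius qualifies under the Casia–Lorius agreement and 85.14 is covered: preferential rate Free applies instead.
The additional-duty order on 85.14 targets Orova, not Lorius; it does not apply.
Duty = ¥170,261.99 × 0% = ¥0.00.
Line 3 (43.75, Orova, 2,841 kg, ¥682,067.28):
Base rate for 43.75 is 1.5% + ¥1.96/kg.
Duty = ¥682,067.28 × 1.5% + 2,841 × ¥1.96 = ¥15,799.37.
Total = ¥224.91 + ¥0.00 + ¥15,799.37 = ¥16,024.28.

¥16,024.28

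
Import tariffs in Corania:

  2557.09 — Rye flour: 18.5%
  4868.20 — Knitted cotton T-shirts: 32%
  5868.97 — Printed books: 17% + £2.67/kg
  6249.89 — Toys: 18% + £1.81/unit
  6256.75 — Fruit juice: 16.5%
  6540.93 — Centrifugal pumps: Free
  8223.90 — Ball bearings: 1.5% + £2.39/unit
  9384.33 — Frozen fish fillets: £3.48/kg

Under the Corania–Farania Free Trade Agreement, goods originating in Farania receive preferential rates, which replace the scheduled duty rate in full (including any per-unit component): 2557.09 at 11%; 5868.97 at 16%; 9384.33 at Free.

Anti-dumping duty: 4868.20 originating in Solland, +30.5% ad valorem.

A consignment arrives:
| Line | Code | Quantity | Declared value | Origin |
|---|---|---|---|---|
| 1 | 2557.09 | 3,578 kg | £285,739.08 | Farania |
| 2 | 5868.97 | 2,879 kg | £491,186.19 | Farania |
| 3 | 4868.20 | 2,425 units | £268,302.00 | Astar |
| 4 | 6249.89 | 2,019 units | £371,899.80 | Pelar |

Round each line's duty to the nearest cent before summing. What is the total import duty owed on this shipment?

Line 1 (2557.09, Farania, 3,578 kg, £285,739.08):
Base rate for 2557.09 is 18.5%.
Origin Farania qualifies under the Corania–Farania agreement and 2557.09 is covered: preferential rate 11% applies instead.
Duty = £285,739.08 × 11% = £31,431.30.
Line 2 (5868.97, Farania, 2,879 kg, £491,186.19):
Base rate for 5868.97 is 17% + £2.67/kg.
Origin Farania qualifies under the Corania–Farania agreement and 5868.97 is covered: preferential rate 16% applies instead.
Duty = £491,186.19 × 16% = £78,589.79.
Line 3 (4868.20, Astar, 2,425 units, £268,302.00):
Base rate for 4868.20 is 32%.
The additional-duty order on 4868.20 targets Solland, not Astar; it does not apply.
Duty = £268,302.00 × 32% = £85,856.64.
Line 4 (6249.89, Pelar, 2,019 units, £371,899.80):
Base rate for 6249.89 is 18% + £1.81/unit.
Duty = £371,899.80 × 18% + 2,019 × £1.81 = £70,596.35.
Total = £31,431.30 + £78,589.79 + £85,856.64 + £70,596.35 = £266,474.08.

£266,474.08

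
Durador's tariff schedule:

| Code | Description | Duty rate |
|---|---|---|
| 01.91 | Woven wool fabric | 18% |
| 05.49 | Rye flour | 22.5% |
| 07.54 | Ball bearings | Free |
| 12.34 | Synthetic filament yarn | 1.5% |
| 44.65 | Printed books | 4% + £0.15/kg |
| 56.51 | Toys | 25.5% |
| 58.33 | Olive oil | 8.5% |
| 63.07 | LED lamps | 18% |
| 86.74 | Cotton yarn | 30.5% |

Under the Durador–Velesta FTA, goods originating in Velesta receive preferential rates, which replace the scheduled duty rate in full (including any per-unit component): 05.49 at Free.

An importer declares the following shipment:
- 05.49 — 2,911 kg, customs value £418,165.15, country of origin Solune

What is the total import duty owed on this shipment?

£94,087.16

Line 1 (05.49, Solune, 2,911 kg, £418,165.15):
Base rate for 05.49 is 22.5%.
05.49 has an FTA preferential rate, but origin Solune is not Velesta; base rate stands.
Duty = £418,165.15 × 22.5% = £94,087.16.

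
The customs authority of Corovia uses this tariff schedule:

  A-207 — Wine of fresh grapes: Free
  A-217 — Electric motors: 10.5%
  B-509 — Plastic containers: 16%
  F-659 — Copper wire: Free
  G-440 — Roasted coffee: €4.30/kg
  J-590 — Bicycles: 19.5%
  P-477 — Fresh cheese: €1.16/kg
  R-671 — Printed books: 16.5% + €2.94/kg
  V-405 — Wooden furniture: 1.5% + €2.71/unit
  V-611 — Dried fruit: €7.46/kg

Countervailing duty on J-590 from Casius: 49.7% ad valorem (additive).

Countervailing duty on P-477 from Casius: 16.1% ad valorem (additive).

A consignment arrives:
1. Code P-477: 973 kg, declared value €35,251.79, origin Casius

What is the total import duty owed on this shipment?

€6,804.22

Line 1 (P-477, Casius, 973 kg, €35,251.79):
Base rate for P-477 is €1.16/kg.
Additional duty on P-477 from Casius: +16.1% ad valorem. Applied ad valorem rate = 16.1%.
Duty = €35,251.79 × 16.1% + 973 × €1.16 = €6,804.22.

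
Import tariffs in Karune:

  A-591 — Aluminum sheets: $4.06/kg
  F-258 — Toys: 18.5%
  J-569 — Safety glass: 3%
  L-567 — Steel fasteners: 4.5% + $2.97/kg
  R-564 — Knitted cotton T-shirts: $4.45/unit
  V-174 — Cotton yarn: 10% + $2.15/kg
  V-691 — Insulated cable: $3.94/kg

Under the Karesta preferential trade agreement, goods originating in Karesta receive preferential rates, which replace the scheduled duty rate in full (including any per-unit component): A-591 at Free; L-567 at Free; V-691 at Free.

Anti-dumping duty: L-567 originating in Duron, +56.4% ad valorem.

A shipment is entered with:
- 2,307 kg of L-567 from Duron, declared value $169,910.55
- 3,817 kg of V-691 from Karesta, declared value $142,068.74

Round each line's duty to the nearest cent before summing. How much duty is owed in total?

Line 1 (L-567, Duron, 2,307 kg, $169,910.55):
Base rate for L-567 is 4.5% + $2.97/kg.
L-567 has an FTA preferential rate, but origin Duron is not Karesta; base rate stands.
Additional duty on L-567 from Duron: +56.4%. Applied ad valorem rate: 4.5% + 56.4% = 60.9%.
Duty = $169,910.55 × 60.9% + 2,307 × $2.97 = $110,327.31.
Line 2 (V-691, Karesta, 3,817 kg, $142,068.74):
Base rate for V-691 is $3.94/kg.
Origin Karesta qualifies under the Karune–Karesta agreement and V-691 is covered: preferential rate Free applies instead.
Duty = $142,068.74 × 0% = $0.00.
Total = $110,327.31 + $0.00 = $110,327.31.

$110,327.31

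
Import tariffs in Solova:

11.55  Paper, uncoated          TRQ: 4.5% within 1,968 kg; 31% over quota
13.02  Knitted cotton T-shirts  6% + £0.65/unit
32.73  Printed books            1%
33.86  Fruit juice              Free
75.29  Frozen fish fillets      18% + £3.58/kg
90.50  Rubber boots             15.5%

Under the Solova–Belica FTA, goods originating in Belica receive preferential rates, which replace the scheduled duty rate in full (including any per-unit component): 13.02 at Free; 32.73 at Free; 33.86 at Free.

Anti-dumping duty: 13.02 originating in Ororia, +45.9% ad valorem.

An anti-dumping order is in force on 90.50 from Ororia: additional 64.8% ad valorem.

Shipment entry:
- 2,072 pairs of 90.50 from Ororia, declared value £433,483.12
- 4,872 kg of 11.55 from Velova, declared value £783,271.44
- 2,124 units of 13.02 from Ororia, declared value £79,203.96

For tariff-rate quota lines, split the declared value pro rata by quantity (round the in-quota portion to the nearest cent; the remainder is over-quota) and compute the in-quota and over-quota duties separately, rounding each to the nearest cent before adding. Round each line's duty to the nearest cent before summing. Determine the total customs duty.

Line 1 (90.50, Ororia, 2,072 pairs, £433,483.12):
Base rate for 90.50 is 15.5%.
Additional duty on 90.50 from Ororia: +64.8%. Applied ad valorem rate: 15.5% + 64.8% = 80.3%.
Duty = £433,483.12 × 80.3% = £348,086.95.
Line 2 (11.55, Velova, 4,872 kg, £783,271.44):
Code 11.55 is under a tariff-rate quota (threshold 1,968 kg). In-quota: 1,968 kg at 4.5%; over-quota: 2,904 kg at 31%.
Pro-rata value split: in-quota = £783,271.44 × 1,968/4,872 = £316,395.36; over-quota = £783,271.44 − £316,395.36 = £466,876.08.
In-quota duty = £316,395.36 × 4.5% = £14,237.79. Over-quota duty = £466,876.08 × 31% = £144,731.58.
Line duty = £14,237.79 + £144,731.58 = £158,969.37.
Line 3 (13.02, Ororia, 2,124 units, £79,203.96):
Base rate for 13.02 is 6% + £0.65/unit.
13.02 has an FTA preferential rate, but origin Ororia is not Belica; base rate stands.
Additional duty on 13.02 from Ororia: +45.9%. Applied ad valorem rate: 6% + 45.9% = 51.9%.
Duty = £79,203.96 × 51.9% + 2,124 × £0.65 = £42,487.46.
Total = £348,086.95 + £158,969.37 + £42,487.46 = £549,543.78.

£549,543.78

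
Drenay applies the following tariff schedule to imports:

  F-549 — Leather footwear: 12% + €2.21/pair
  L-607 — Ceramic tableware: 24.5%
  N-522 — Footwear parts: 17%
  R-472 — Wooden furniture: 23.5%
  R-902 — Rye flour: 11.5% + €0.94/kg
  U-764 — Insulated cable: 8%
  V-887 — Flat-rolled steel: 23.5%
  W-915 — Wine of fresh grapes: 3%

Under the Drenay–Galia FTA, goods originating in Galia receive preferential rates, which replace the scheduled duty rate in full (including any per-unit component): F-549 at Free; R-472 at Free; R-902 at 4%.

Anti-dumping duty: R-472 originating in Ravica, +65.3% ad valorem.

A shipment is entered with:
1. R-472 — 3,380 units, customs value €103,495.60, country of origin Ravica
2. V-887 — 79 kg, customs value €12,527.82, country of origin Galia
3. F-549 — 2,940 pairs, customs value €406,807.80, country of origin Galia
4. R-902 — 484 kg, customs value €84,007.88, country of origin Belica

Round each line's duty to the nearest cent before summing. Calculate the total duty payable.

€104,964.00

Line 1 (R-472, Ravica, 3,380 units, €103,495.60):
Base rate for R-472 is 23.5%.
R-472 has an FTA preferential rate, but origin Ravica is not Galia; base rate stands.
Additional duty on R-472 from Ravica: +65.3%. Applied ad valorem rate: 23.5% + 65.3% = 88.8%.
Duty = €103,495.60 × 88.8% = €91,904.09.
Line 2 (V-887, Galia, 79 kg, €12,527.82):
Base rate for V-887 is 23.5%.
Origin Galia is the FTA partner but V-887 is not on the preference list; base rate stands.
Duty = €12,527.82 × 23.5% = €2,944.04.
Line 3 (F-549, Galia, 2,940 pairs, €406,807.80):
Base rate for F-549 is 12% + €2.21/pair.
Origin Galia qualifies under the Drenay–Galia agreement and F-549 is covered: preferential rate Free applies instead.
Duty = €406,807.80 × 0% = €0.00.
Line 4 (R-902, Belica, 484 kg, €84,007.88):
Base rate for R-902 is 11.5% + €0.94/kg.
R-902 has an FTA preferential rate, but origin Belica is not Galia; base rate stands.
Duty = €84,007.88 × 11.5% + 484 × €0.94 = €10,115.87.
Total = €91,904.09 + €2,944.04 + €0.00 + €10,115.87 = €104,964.00.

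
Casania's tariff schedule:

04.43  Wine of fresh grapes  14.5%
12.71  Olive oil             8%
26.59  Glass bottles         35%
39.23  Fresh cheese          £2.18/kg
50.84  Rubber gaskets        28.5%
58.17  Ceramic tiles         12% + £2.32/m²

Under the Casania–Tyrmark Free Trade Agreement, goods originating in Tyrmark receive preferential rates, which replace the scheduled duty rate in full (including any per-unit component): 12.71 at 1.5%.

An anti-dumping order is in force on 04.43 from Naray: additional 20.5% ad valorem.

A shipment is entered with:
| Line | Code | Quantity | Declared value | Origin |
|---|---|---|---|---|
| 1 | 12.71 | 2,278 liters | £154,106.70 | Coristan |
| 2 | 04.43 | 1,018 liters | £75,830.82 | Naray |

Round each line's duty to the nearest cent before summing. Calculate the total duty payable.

£38,869.33

Line 1 (12.71, Coristan, 2,278 liters, £154,106.70):
Base rate for 12.71 is 8%.
12.71 has an FTA preferential rate, but origin Coristan is not Tyrmark; base rate stands.
Duty = £154,106.70 × 8% = £12,328.54.
Line 2 (04.43, Naray, 1,018 liters, £75,830.82):
Base rate for 04.43 is 14.5%.
Additional duty on 04.43 from Naray: +20.5%. Applied ad valorem rate: 14.5% + 20.5% = 35%.
Duty = £75,830.82 × 35% = £26,540.79.
Total = £12,328.54 + £26,540.79 = £38,869.33.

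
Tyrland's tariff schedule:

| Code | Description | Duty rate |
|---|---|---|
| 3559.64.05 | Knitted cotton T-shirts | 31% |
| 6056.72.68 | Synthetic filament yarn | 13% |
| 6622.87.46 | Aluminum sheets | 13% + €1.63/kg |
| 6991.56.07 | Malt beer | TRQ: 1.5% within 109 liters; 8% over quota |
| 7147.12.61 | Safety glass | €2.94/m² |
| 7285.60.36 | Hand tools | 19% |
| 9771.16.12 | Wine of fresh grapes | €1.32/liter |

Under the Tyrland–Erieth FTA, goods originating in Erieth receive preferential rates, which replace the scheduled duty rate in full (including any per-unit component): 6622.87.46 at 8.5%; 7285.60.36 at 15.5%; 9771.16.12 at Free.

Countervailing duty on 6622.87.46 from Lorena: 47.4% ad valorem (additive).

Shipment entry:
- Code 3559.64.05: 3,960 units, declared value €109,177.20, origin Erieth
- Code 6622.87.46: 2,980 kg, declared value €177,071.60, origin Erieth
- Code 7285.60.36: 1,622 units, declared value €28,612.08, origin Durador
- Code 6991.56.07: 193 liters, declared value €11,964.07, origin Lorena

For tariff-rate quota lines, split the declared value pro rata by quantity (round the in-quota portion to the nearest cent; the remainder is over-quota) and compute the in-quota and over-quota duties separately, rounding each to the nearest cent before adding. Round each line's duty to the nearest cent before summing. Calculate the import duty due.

Line 1 (3559.64.05, Erieth, 3,960 units, €109,177.20):
Base rate for 3559.64.05 is 31%.
Origin Erieth is the FTA partner but 3559.64.05 is not on the preference list; base rate stands.
Duty = €109,177.20 × 31% = €33,844.93.
Line 2 (6622.87.46, Erieth, 2,980 kg, €177,071.60):
Base rate for 6622.87.46 is 13% + €1.63/kg.
Origin Erieth qualifies under the Tyrland–Erieth agreement and 6622.87.46 is covered: preferential rate 8.5% applies instead.
The additional-duty order on 6622.87.46 targets Lorena, not Erieth; it does not apply.
Duty = €177,071.60 × 8.5% = €15,051.09.
Line 3 (7285.60.36, Durador, 1,622 units, €28,612.08):
Base rate for 7285.60.36 is 19%.
7285.60.36 has an FTA preferential rate, but origin Durador is not Erieth; base rate stands.
Duty = €28,612.08 × 19% = €5,436.30.
Line 4 (6991.56.07, Lorena, 193 liters, €11,964.07):
Code 6991.56.07 is under a tariff-rate quota (threshold 109 liters). In-quota: 109 liters at 1.5%; over-quota: 84 liters at 8%.
Pro-rata value split: in-quota = €11,964.07 × 109/193 = €6,756.91; over-quota = €11,964.07 − €6,756.91 = €5,207.16.
In-quota duty = €6,756.91 × 1.5% = €101.35. Over-quota duty = €5,207.16 × 8% = €416.57.
Line duty = €101.35 + €416.57 = €517.92.
Total = €33,844.93 + €15,051.09 + €5,436.30 + €517.92 = €54,850.24.

€54,850.24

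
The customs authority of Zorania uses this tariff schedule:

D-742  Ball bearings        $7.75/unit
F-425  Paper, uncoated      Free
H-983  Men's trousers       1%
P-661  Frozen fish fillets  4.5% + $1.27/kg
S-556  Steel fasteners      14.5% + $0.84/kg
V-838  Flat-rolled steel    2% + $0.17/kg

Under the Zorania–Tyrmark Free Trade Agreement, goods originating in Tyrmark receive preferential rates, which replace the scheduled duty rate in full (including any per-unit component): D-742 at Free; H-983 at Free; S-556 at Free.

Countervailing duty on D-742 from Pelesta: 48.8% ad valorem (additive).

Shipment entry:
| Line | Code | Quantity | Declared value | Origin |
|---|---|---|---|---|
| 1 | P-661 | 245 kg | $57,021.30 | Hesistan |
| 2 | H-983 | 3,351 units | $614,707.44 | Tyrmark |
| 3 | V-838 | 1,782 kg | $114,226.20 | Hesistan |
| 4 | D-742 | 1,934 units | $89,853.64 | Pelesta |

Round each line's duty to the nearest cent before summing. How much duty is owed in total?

Line 1 (P-661, Hesistan, 245 kg, $57,021.30):
Base rate for P-661 is 4.5% + $1.27/kg.
Duty = $57,021.30 × 4.5% + 245 × $1.27 = $2,877.11.
Line 2 (H-983, Tyrmark, 3,351 units, $614,707.44):
Base rate for H-983 is 1%.
Origin Tyrmark qualifies under the Zorania–Tyrmark agreement and H-983 is covered: preferential rate Free applies instead.
Duty = $614,707.44 × 0% = $0.00.
Line 3 (V-838, Hesistan, 1,782 kg, $114,226.20):
Base rate for V-838 is 2% + $0.17/kg.
Duty = $114,226.20 × 2% + 1,782 × $0.17 = $2,587.46.
Line 4 (D-742, Pelesta, 1,934 units, $89,853.64):
Base rate for D-742 is $7.75/unit.
D-742 has an FTA preferential rate, but origin Pelesta is not Tyrmark; base rate stands.
Additional duty on D-742 from Pelesta: +48.8% ad valorem. Applied ad valorem rate = 48.8%.
Duty = $89,853.64 × 48.8% + 1,934 × $7.75 = $58,837.08.
Total = $2,877.11 + $0.00 + $2,587.46 + $58,837.08 = $64,301.65.

$64,301.65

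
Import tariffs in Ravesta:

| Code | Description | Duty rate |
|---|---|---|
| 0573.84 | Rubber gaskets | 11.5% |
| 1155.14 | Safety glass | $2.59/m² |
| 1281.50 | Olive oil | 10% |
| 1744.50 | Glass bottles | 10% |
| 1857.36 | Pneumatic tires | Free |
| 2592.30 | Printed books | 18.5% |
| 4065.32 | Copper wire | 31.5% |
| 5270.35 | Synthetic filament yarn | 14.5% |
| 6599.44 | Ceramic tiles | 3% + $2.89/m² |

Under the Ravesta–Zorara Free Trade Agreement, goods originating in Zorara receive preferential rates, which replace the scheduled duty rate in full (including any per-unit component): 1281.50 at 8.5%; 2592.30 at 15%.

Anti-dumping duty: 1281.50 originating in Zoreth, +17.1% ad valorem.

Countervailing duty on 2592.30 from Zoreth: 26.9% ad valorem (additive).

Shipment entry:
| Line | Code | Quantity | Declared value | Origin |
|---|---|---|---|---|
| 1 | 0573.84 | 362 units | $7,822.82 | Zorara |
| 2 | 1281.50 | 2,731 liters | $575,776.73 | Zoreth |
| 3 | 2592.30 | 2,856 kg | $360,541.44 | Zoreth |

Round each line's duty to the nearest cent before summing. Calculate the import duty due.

$320,620.92

Line 1 (0573.84, Zorara, 362 units, $7,822.82):
Base rate for 0573.84 is 11.5%.
Origin Zorara is the FTA partner but 0573.84 is not on the preference list; base rate stands.
Duty = $7,822.82 × 11.5% = $899.62.
Line 2 (1281.50, Zoreth, 2,731 liters, $575,776.73):
Base rate for 1281.50 is 10%.
1281.50 has an FTA preferential rate, but origin Zoreth is not Zorara; base rate stands.
Additional duty on 1281.50 from Zoreth: +17.1%. Applied ad valorem rate: 10% + 17.1% = 27.1%.
Duty = $575,776.73 × 27.1% = $156,035.49.
Line 3 (2592.30, Zoreth, 2,856 kg, $360,541.44):
Base rate for 2592.30 is 18.5%.
2592.30 has an FTA preferential rate, but origin Zoreth is not Zorara; base rate stands.
Additional duty on 2592.30 from Zoreth: +26.9%. Applied ad valorem rate: 18.5% + 26.9% = 45.4%.
Duty = $360,541.44 × 45.4% = $163,685.81.
Total = $899.62 + $156,035.49 + $163,685.81 = $320,620.92.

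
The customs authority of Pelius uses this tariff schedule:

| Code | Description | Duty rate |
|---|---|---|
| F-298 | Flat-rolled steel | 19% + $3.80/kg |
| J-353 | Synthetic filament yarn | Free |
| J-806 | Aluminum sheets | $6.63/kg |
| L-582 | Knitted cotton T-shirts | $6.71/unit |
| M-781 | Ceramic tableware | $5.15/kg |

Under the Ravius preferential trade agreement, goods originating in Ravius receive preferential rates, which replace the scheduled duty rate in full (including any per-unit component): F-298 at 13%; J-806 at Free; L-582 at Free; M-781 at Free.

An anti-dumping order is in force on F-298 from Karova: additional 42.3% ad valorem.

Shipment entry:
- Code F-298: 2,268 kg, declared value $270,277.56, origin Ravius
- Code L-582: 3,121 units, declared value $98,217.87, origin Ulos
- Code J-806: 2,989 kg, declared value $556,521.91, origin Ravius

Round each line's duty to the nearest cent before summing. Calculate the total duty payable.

Line 1 (F-298, Ravius, 2,268 kg, $270,277.56):
Base rate for F-298 is 19% + $3.80/kg.
Origin Ravius qualifies under the Pelius–Ravius agreement and F-298 is covered: preferential rate 13% applies instead.
The additional-duty order on F-298 targets Karova, not Ravius; it does not apply.
Duty = $270,277.56 × 13% = $35,136.08.
Line 2 (L-582, Ulos, 3,121 units, $98,217.87):
Base rate for L-582 is $6.71/unit.
L-582 has an FTA preferential rate, but origin Ulos is not Ravius; base rate stands.
Duty = 3,121 × $6.71 = $20,941.91.
Line 3 (J-806, Ravius, 2,989 kg, $556,521.91):
Base rate for J-806 is $6.63/kg.
Origin Ravius qualifies under the Pelius–Ravius agreement and J-806 is covered: preferential rate Free applies instead.
Duty = $556,521.91 × 0% = $0.00.
Total = $35,136.08 + $20,941.91 + $0.00 = $56,077.99.

$56,077.99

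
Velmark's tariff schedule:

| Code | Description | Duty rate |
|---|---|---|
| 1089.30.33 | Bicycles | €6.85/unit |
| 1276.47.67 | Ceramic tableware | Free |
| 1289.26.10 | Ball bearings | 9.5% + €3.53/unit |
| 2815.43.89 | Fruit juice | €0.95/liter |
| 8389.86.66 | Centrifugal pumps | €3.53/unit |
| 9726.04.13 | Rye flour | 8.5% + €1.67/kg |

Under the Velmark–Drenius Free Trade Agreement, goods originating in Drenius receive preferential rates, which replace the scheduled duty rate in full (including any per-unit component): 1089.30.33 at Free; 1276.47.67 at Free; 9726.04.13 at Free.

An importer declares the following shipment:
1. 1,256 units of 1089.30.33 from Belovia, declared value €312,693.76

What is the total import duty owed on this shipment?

€8,603.60

Line 1 (1089.30.33, Belovia, 1,256 units, €312,693.76):
Base rate for 1089.30.33 is €6.85/unit.
1089.30.33 has an FTA preferential rate, but origin Belovia is not Drenius; base rate stands.
Duty = 1,256 × €6.85 = €8,603.60.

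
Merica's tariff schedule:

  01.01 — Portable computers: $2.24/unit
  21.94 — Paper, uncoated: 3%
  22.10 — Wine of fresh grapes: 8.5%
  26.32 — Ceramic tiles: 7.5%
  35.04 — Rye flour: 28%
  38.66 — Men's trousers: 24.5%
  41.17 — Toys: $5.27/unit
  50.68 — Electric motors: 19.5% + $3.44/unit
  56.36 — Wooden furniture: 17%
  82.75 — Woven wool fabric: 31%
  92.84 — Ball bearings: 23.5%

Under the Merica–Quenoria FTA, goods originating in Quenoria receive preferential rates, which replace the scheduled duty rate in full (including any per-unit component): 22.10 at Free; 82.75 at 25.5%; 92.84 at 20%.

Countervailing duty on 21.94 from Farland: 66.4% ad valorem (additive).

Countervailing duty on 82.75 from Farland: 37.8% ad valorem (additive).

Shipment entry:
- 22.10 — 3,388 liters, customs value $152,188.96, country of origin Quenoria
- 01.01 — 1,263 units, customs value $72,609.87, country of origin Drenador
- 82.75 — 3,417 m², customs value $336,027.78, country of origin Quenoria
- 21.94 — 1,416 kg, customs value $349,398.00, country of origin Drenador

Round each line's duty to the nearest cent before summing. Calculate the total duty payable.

$98,998.14

Line 1 (22.10, Quenoria, 3,388 liters, $152,188.96):
Base rate for 22.10 is 8.5%.
Origin Quenoria qualifies under the Merica–Quenoria agreement and 22.10 is covered: preferential rate Free applies instead.
Duty = $152,188.96 × 0% = $0.00.
Line 2 (01.01, Drenador, 1,263 units, $72,609.87):
Base rate for 01.01 is $2.24/unit.
Duty = 1,263 × $2.24 = $2,829.12.
Line 3 (82.75, Quenoria, 3,417 m², $336,027.78):
Base rate for 82.75 is 31%.
Origin Quenoria qualifies under the Merica–Quenoria agreement and 82.75 is covered: preferential rate 25.5% applies instead.
The additional-duty order on 82.75 targets Farland, not Quenoria; it does not apply.
Duty = $336,027.78 × 25.5% = $85,687.08.
Line 4 (21.94, Drenador, 1,416 kg, $349,398.00):
Base rate for 21.94 is 3%.
The additional-duty order on 21.94 targets Farland, not Drenador; it does not apply.
Duty = $349,398.00 × 3% = $10,481.94.
Total = $0.00 + $2,829.12 + $85,687.08 + $10,481.94 = $98,998.14.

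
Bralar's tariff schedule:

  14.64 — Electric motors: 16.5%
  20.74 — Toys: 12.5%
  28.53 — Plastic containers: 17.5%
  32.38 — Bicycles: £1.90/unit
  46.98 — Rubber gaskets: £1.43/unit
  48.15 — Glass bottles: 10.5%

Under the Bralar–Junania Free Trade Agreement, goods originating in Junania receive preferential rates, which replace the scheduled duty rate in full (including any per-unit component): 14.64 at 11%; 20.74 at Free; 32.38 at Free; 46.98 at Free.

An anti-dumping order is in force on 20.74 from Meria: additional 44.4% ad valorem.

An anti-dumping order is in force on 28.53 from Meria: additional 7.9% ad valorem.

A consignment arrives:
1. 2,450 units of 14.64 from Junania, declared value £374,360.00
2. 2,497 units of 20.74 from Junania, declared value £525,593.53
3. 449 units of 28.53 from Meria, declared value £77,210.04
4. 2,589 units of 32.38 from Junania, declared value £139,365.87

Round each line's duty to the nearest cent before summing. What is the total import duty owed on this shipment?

£60,790.95

Line 1 (14.64, Junania, 2,450 units, £374,360.00):
Base rate for 14.64 is 16.5%.
Origin Junania qualifies under the Bralar–Junania agreement and 14.64 is covered: preferential rate 11% applies instead.
Duty = £374,360.00 × 11% = £41,179.60.
Line 2 (20.74, Junania, 2,497 units, £525,593.53):
Base rate for 20.74 is 12.5%.
Origin Junania qualifies under the Bralar–Junania agreement and 20.74 is covered: preferential rate Free applies instead.
The additional-duty order on 20.74 targets Meria, not Junania; it does not apply.
Duty = £525,593.53 × 0% = £0.00.
Line 3 (28.53, Meria, 449 units, £77,210.04):
Base rate for 28.53 is 17.5%.
Additional duty on 28.53 from Meria: +7.9%. Applied ad valorem rate: 17.5% + 7.9% = 25.4%.
Duty = £77,210.04 × 25.4% = £19,611.35.
Line 4 (32.38, Junania, 2,589 units, £139,365.87):
Base rate for 32.38 is £1.90/unit.
Origin Junania qualifies under the Bralar–Junania agreement and 32.38 is covered: preferential rate Free applies instead.
Duty = £139,365.87 × 0% = £0.00.
Total = £41,179.60 + £0.00 + £19,611.35 + £0.00 = £60,790.95.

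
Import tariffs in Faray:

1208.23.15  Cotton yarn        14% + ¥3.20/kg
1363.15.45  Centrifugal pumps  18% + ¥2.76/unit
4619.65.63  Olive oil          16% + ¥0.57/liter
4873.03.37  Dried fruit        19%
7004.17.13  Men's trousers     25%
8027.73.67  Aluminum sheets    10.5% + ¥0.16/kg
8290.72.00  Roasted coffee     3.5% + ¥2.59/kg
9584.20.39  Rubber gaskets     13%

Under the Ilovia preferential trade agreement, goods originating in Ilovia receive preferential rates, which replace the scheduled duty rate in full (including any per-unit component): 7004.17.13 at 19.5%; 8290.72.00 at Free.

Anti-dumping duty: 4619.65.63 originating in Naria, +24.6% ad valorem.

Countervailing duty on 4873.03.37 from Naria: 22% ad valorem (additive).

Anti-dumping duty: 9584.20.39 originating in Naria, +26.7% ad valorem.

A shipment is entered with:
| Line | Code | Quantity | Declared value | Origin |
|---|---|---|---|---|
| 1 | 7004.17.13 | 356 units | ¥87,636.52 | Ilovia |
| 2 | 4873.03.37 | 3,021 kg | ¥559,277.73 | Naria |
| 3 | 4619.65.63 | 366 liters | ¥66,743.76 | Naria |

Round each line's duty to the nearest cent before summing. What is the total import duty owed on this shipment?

Line 1 (7004.17.13, Ilovia, 356 units, ¥87,636.52):
Base rate for 7004.17.13 is 25%.
Origin Ilovia qualifies under the Faray–Ilovia agreement and 7004.17.13 is covered: preferential rate 19.5% applies instead.
Duty = ¥87,636.52 × 19.5% = ¥17,089.12.
Line 2 (4873.03.37, Naria, 3,021 kg, ¥559,277.73):
Base rate for 4873.03.37 is 19%.
Additional duty on 4873.03.37 from Naria: +22%. Applied ad valorem rate: 19% + 22% = 41%.
Duty = ¥559,277.73 × 41% = ¥229,303.87.
Line 3 (4619.65.63, Naria, 366 liters, ¥66,743.76):
Base rate for 4619.65.63 is 16% + ¥0.57/liter.
Additional duty on 4619.65.63 from Naria: +24.6%. Applied ad valorem rate: 16% + 24.6% = 40.6%.
Duty = ¥66,743.76 × 40.6% + 366 × ¥0.57 = ¥27,306.59.
Total = ¥17,089.12 + ¥229,303.87 + ¥27,306.59 = ¥273,699.58.

¥273,699.58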